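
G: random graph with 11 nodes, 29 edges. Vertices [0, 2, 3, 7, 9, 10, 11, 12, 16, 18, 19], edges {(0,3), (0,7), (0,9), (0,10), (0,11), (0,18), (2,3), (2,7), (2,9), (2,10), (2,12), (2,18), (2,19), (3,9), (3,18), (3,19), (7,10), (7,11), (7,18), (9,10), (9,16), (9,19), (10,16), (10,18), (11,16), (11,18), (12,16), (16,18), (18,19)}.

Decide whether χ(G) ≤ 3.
The clique on vertices [2, 3, 9, 19] has size 4 > 3, so it alone needs 4 colors.

No, G is not 3-colorable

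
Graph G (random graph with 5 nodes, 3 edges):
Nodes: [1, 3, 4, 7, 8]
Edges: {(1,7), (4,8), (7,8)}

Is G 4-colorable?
Yes, G is 4-colorable

A valid 4-coloring: color 1: [3, 4, 7]; color 2: [1, 8].
(χ(G) = 2 ≤ 4.)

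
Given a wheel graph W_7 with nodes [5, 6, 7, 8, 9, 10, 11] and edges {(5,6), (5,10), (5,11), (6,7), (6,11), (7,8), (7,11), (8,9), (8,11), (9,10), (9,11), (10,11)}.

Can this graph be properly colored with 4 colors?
A valid 4-coloring: color 1: [11]; color 2: [6, 8, 10]; color 3: [5, 7, 9].
(χ(G) = 3 ≤ 4.)

Yes, G is 4-colorable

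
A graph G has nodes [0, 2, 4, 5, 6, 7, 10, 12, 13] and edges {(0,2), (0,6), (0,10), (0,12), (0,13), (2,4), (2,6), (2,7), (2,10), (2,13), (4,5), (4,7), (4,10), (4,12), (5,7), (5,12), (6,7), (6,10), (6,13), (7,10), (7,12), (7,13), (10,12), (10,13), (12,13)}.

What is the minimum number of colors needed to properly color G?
χ(G) = 5

Clique number ω(G) = 5 (lower bound: χ ≥ ω).
The clique on [0, 2, 6, 10, 13] has size 5, forcing χ ≥ 5, and the coloring below uses 5 colors, so χ(G) = 5.
A valid 5-coloring: color 1: [5, 10]; color 2: [0, 7]; color 3: [4, 13]; color 4: [2, 12]; color 5: [6].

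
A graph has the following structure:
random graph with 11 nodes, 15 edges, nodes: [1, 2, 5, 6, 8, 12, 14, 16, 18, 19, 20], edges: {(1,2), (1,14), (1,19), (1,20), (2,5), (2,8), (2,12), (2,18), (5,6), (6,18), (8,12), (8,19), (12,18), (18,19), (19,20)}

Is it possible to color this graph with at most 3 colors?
A valid 3-coloring: color 1: [2, 6, 14, 16, 19]; color 2: [1, 5, 12]; color 3: [8, 18, 20].
(χ(G) = 3 ≤ 3.)

Yes, G is 3-colorable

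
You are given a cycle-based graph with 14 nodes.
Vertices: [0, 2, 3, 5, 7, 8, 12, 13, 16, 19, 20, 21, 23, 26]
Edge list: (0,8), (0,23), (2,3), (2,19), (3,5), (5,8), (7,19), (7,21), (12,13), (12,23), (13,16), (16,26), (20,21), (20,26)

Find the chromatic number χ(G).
χ(G) = 2

Clique number ω(G) = 2 (lower bound: χ ≥ ω).
The graph is bipartite (no odd cycle), so 2 colors suffice: χ(G) = 2.
A valid 2-coloring: color 1: [0, 2, 5, 7, 12, 16, 20]; color 2: [3, 8, 13, 19, 21, 23, 26].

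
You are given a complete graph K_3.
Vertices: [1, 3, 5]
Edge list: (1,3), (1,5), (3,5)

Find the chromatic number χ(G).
χ(G) = 3

Clique number ω(G) = 3 (lower bound: χ ≥ ω).
The clique on [1, 3, 5] has size 3, forcing χ ≥ 3, and the coloring below uses 3 colors, so χ(G) = 3.
A valid 3-coloring: color 1: [5]; color 2: [3]; color 3: [1].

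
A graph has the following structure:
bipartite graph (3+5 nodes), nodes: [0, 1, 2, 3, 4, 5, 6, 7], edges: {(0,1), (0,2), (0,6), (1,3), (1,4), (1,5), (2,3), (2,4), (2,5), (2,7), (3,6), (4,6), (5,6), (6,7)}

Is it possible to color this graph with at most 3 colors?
Yes, G is 3-colorable

A valid 3-coloring: color 1: [1, 2, 6]; color 2: [0, 3, 4, 5, 7].
(χ(G) = 2 ≤ 3.)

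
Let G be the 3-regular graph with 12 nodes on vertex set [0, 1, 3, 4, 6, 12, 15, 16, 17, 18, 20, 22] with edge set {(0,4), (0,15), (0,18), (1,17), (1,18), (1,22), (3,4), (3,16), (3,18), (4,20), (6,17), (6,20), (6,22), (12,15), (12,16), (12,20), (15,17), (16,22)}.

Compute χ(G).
χ(G) = 3

Clique number ω(G) = 2 (lower bound: χ ≥ ω).
Odd cycle [12, 20, 4, 0, 15] needs 3 colors (χ ≥ 3).
The coloring below uses 3 colors, so χ(G) = 3.
A valid 3-coloring: color 1: [1, 4, 6, 15, 16]; color 2: [0, 3, 12, 17, 22]; color 3: [18, 20].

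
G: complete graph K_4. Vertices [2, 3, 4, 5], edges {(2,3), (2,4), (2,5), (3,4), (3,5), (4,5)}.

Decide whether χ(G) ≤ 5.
Yes, G is 5-colorable

A valid 5-coloring: color 1: [5]; color 2: [2]; color 3: [3]; color 4: [4].
(χ(G) = 4 ≤ 5.)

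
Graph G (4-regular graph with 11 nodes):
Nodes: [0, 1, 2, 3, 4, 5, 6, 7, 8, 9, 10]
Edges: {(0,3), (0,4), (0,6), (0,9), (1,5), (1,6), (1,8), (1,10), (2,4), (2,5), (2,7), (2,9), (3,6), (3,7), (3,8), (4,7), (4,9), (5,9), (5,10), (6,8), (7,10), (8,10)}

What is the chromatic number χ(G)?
χ(G) = 4

Clique number ω(G) = 3 (lower bound: χ ≥ ω).
Suppose a proper 3-coloring c exists. The clique [0, 3, 6] takes 3 distinct colors; by symmetry let c(0) = 1, c(3) = 2, c(6) = 3.
- Vertex 8: neighbors [3, 6] already have colors [2, 3] ⇒ c(8) = 1.
- Vertex 1: neighbors [8, 6] already have colors [1, 3] ⇒ c(1) = 2.
- Vertex 10: neighbors [8, 1] already have colors [1, 2] ⇒ c(10) = 3.
- Vertex 5: neighbors [1, 10] already have colors [2, 3] ⇒ c(5) = 1.
- Vertex 7: neighbors [3, 10] already have colors [2, 3] ⇒ c(7) = 1.
- Vertex 2: neighbors [5] already have colors [1]; try each remaining color.
- Case c(2) = 2:
  - Vertex 4: neighbors [0, 2] already have colors [1, 2] ⇒ c(4) = 3.
  - Vertex 9: neighbors [0, 2, 4] already have colors [1, 2, 3] — all 3 colors blocked. Contradiction.
- Case c(2) = 3:
  - Vertex 4: neighbors [0, 2] already have colors [1, 3] ⇒ c(4) = 2.
  - Vertex 9: neighbors [0, 4, 2] already have colors [1, 2, 3] — all 3 colors blocked. Contradiction.
Every case ends in a contradiction, so G has no proper 3-coloring (χ ≥ 4).
The coloring below uses 4 colors, so χ(G) = 4.
A valid 4-coloring: color 1: [0, 5, 7, 8]; color 2: [4, 6, 10]; color 3: [1, 3, 9]; color 4: [2].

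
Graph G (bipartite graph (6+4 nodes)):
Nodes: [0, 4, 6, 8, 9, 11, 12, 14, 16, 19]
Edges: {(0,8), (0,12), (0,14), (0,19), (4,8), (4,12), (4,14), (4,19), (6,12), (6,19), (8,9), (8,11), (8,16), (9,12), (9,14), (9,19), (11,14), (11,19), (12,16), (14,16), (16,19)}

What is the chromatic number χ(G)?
χ(G) = 2

Clique number ω(G) = 2 (lower bound: χ ≥ ω).
The graph is bipartite (no odd cycle), so 2 colors suffice: χ(G) = 2.
A valid 2-coloring: color 1: [8, 12, 14, 19]; color 2: [0, 4, 6, 9, 11, 16].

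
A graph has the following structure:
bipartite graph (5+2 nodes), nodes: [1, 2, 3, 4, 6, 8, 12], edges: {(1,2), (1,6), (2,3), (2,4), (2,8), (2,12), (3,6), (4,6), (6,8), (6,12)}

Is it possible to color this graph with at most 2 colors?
Yes, G is 2-colorable

A valid 2-coloring: color 1: [2, 6]; color 2: [1, 3, 4, 8, 12].
(χ(G) = 2 ≤ 2.)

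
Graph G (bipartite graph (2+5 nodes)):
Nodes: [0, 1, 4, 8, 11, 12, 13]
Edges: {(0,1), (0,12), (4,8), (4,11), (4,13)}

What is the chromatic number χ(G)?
Clique number ω(G) = 2 (lower bound: χ ≥ ω).
The graph is bipartite (no odd cycle), so 2 colors suffice: χ(G) = 2.
A valid 2-coloring: color 1: [0, 4]; color 2: [1, 8, 11, 12, 13].

χ(G) = 2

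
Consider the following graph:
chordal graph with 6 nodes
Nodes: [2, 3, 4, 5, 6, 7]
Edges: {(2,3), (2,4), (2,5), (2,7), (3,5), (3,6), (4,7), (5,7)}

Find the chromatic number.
χ(G) = 3

Clique number ω(G) = 3 (lower bound: χ ≥ ω).
The clique on [2, 4, 7] has size 3, forcing χ ≥ 3, and the coloring below uses 3 colors, so χ(G) = 3.
A valid 3-coloring: color 1: [2, 6]; color 2: [3, 7]; color 3: [4, 5].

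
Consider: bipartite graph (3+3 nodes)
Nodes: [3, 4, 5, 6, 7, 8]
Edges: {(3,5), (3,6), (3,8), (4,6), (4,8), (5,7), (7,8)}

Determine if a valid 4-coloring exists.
Yes, G is 4-colorable

A valid 4-coloring: color 1: [3, 4, 7]; color 2: [5, 6, 8].
(χ(G) = 2 ≤ 4.)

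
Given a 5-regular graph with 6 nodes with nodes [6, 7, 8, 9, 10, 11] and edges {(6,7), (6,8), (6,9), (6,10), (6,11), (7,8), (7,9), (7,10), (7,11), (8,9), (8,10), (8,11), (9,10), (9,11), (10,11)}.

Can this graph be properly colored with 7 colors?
Yes, G is 7-colorable

A valid 7-coloring: color 1: [6]; color 2: [10]; color 3: [9]; color 4: [8]; color 5: [7]; color 6: [11].
(χ(G) = 6 ≤ 7.)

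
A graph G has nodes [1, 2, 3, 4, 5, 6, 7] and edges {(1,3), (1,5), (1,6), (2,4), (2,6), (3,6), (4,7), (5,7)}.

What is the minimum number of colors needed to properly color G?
χ(G) = 3

Clique number ω(G) = 3 (lower bound: χ ≥ ω).
The clique on [1, 3, 6] has size 3, forcing χ ≥ 3, and the coloring below uses 3 colors, so χ(G) = 3.
A valid 3-coloring: color 1: [1, 2, 7]; color 2: [4, 5, 6]; color 3: [3].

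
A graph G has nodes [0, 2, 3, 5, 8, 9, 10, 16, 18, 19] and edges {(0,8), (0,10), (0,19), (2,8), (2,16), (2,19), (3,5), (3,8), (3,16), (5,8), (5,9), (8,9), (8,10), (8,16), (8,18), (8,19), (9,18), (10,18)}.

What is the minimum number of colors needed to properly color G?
χ(G) = 4

Clique number ω(G) = 3 (lower bound: χ ≥ ω).
Odd cycle [3, 16, 2, 19, 0, 10, 18, 9, 5] needs 3 colors (χ ≥ 3).
Vertex 8 is adjacent to every vertex of [0, 2, 3, 5, 9, 10, 16, 18, 19], which already need 3 colors among themselves, so 8 needs a new color (χ ≥ 4).
The coloring below uses 4 colors, so χ(G) = 4.
A valid 4-coloring: color 1: [8]; color 2: [0, 2, 3, 9]; color 3: [5, 10, 16, 19]; color 4: [18].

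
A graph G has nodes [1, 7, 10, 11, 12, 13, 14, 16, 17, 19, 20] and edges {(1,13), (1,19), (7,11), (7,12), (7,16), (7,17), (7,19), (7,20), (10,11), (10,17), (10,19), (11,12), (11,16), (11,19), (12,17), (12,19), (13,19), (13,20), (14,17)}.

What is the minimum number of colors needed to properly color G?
Clique number ω(G) = 4 (lower bound: χ ≥ ω).
The clique on [7, 11, 12, 19] has size 4, forcing χ ≥ 4, and the coloring below uses 4 colors, so χ(G) = 4.
A valid 4-coloring: color 1: [7, 10, 13, 14]; color 2: [16, 17, 19, 20]; color 3: [1, 11]; color 4: [12].

χ(G) = 4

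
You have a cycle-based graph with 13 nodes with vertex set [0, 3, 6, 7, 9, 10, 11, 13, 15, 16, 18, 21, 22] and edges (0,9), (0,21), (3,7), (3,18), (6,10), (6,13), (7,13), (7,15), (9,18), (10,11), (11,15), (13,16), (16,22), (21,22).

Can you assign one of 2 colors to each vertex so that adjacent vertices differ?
Odd cycle [9, 0, 21, 22, 16, 13, 7, 3, 18] needs 3 colors (χ ≥ 3).
Hence χ(G) ≥ 3 > 2, so no proper 2-coloring exists.

No, G is not 2-colorable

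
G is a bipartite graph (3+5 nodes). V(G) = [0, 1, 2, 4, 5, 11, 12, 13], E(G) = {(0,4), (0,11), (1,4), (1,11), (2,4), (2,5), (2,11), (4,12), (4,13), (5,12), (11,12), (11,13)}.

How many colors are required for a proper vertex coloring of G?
Clique number ω(G) = 2 (lower bound: χ ≥ ω).
The graph is bipartite (no odd cycle), so 2 colors suffice: χ(G) = 2.
A valid 2-coloring: color 1: [4, 5, 11]; color 2: [0, 1, 2, 12, 13].

χ(G) = 2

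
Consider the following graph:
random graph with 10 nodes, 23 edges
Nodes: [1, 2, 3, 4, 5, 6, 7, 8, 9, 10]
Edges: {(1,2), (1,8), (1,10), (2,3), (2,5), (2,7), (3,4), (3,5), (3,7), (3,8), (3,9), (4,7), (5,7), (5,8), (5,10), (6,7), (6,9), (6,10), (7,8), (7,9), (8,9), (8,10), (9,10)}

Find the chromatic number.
χ(G) = 4

Clique number ω(G) = 4 (lower bound: χ ≥ ω).
The clique on [3, 7, 8, 9] has size 4, forcing χ ≥ 4, and the coloring below uses 4 colors, so χ(G) = 4.
A valid 4-coloring: color 1: [7, 10]; color 2: [2, 4, 6, 8]; color 3: [1, 3]; color 4: [5, 9].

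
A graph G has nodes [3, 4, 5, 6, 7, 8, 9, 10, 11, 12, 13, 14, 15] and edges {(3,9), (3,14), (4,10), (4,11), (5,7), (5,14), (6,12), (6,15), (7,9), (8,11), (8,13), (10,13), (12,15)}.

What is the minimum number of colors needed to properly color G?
Clique number ω(G) = 3 (lower bound: χ ≥ ω).
The clique on [6, 12, 15] has size 3, forcing χ ≥ 3, and the coloring below uses 3 colors, so χ(G) = 3.
A valid 3-coloring: color 1: [3, 7, 10, 11, 12]; color 2: [4, 5, 8, 9, 15]; color 3: [6, 13, 14].

χ(G) = 3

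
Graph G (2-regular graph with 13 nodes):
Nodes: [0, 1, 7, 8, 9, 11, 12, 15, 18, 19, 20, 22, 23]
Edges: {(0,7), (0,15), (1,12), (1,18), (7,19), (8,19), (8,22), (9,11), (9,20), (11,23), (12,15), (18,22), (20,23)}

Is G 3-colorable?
Yes, G is 3-colorable

A valid 3-coloring: color 1: [7, 8, 11, 15, 18, 20]; color 2: [0, 9, 12, 19, 22, 23]; color 3: [1].
(χ(G) = 3 ≤ 3.)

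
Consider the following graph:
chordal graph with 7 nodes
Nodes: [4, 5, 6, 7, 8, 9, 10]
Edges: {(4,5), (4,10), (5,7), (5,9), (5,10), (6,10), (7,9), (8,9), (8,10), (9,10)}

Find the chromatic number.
χ(G) = 3

Clique number ω(G) = 3 (lower bound: χ ≥ ω).
The clique on [8, 9, 10] has size 3, forcing χ ≥ 3, and the coloring below uses 3 colors, so χ(G) = 3.
A valid 3-coloring: color 1: [7, 10]; color 2: [4, 6, 9]; color 3: [5, 8].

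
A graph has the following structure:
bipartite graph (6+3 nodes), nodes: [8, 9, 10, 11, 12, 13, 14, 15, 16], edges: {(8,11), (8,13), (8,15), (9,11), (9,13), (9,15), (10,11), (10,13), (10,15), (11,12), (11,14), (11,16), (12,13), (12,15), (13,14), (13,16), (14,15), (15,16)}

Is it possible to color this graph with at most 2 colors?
A valid 2-coloring: color 1: [11, 13, 15]; color 2: [8, 9, 10, 12, 14, 16].
(χ(G) = 2 ≤ 2.)

Yes, G is 2-colorable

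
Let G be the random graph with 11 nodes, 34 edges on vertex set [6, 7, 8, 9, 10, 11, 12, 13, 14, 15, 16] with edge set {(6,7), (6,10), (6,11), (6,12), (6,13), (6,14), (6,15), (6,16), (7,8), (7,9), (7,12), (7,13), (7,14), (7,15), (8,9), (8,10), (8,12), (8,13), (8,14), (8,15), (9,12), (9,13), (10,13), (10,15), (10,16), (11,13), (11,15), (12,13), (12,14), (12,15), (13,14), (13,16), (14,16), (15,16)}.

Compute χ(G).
χ(G) = 5

Clique number ω(G) = 5 (lower bound: χ ≥ ω).
The clique on [7, 8, 9, 12, 13] has size 5, forcing χ ≥ 5, and the coloring below uses 5 colors, so χ(G) = 5.
A valid 5-coloring: color 1: [13, 15]; color 2: [6, 8]; color 3: [7, 11, 16]; color 4: [10, 12]; color 5: [9, 14].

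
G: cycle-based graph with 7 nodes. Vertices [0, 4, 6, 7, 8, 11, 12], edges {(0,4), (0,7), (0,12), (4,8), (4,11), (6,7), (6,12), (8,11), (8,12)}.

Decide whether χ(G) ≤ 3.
Yes, G is 3-colorable

A valid 3-coloring: color 1: [4, 7, 12]; color 2: [0, 6, 11]; color 3: [8].
(χ(G) = 3 ≤ 3.)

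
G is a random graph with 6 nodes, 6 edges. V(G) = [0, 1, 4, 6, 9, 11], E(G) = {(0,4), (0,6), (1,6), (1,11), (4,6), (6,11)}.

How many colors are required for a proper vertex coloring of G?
Clique number ω(G) = 3 (lower bound: χ ≥ ω).
The clique on [0, 4, 6] has size 3, forcing χ ≥ 3, and the coloring below uses 3 colors, so χ(G) = 3.
A valid 3-coloring: color 1: [6, 9]; color 2: [1, 4]; color 3: [0, 11].

χ(G) = 3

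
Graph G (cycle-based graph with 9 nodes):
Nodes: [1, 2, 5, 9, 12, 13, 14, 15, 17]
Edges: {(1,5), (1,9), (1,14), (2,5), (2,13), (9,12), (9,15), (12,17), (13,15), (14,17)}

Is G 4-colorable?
A valid 4-coloring: color 1: [1, 2, 15, 17]; color 2: [5, 9, 13, 14]; color 3: [12].
(χ(G) = 3 ≤ 4.)

Yes, G is 4-colorable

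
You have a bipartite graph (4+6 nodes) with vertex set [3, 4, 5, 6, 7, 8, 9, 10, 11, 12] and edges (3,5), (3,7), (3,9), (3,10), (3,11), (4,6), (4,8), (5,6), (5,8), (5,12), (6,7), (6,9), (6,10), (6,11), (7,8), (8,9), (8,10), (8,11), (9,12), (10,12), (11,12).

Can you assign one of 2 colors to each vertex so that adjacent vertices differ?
A valid 2-coloring: color 1: [3, 6, 8, 12]; color 2: [4, 5, 7, 9, 10, 11].
(χ(G) = 2 ≤ 2.)

Yes, G is 2-colorable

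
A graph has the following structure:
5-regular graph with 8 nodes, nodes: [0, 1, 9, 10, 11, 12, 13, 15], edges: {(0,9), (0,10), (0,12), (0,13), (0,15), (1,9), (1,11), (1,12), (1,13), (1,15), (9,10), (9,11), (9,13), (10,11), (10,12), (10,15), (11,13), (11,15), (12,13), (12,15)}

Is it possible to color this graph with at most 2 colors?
No, G is not 2-colorable

The clique on vertices [0, 10, 12, 15] has size 4 > 2, so it alone needs 4 colors.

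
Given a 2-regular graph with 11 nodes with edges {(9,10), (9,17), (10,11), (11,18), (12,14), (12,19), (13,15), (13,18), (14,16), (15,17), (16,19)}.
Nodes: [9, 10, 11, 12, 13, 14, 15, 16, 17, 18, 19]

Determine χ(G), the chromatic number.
χ(G) = 3

Clique number ω(G) = 2 (lower bound: χ ≥ ω).
Odd cycle [9, 17, 15, 13, 18, 11, 10] needs 3 colors (χ ≥ 3).
The coloring below uses 3 colors, so χ(G) = 3.
A valid 3-coloring: color 1: [9, 11, 12, 13, 16]; color 2: [10, 14, 15, 18, 19]; color 3: [17].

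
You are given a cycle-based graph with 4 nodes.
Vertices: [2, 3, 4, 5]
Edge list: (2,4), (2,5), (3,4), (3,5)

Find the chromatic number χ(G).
χ(G) = 2

Clique number ω(G) = 2 (lower bound: χ ≥ ω).
The graph is bipartite (no odd cycle), so 2 colors suffice: χ(G) = 2.
A valid 2-coloring: color 1: [4, 5]; color 2: [2, 3].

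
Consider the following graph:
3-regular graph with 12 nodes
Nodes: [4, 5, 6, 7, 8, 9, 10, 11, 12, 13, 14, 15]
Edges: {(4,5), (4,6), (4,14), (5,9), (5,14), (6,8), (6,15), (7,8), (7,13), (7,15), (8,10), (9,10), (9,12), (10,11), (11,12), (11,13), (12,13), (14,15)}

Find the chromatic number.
χ(G) = 3

Clique number ω(G) = 3 (lower bound: χ ≥ ω).
The clique on [4, 5, 14] has size 3, forcing χ ≥ 3, and the coloring below uses 3 colors, so χ(G) = 3.
A valid 3-coloring: color 1: [6, 10, 13, 14]; color 2: [5, 7, 12]; color 3: [4, 8, 9, 11, 15].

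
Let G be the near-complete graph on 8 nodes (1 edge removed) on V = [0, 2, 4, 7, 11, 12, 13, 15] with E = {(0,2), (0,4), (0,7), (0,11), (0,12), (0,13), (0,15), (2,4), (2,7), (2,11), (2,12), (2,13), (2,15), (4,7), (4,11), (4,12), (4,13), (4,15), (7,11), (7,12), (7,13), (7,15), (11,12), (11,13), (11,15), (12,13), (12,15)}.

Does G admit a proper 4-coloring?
The clique on vertices [0, 2, 4, 7, 11, 12, 13] has size 7 > 4, so it alone needs 7 colors.

No, G is not 4-colorable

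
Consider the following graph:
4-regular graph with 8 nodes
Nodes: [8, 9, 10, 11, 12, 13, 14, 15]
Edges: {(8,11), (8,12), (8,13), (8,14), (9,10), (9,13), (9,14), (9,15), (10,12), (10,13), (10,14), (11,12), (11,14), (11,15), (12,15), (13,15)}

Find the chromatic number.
Clique number ω(G) = 3 (lower bound: χ ≥ ω).
The clique on [8, 11, 12] has size 3, forcing χ ≥ 3, and the coloring below uses 3 colors, so χ(G) = 3.
A valid 3-coloring: color 1: [8, 10, 15]; color 2: [9, 11]; color 3: [12, 13, 14].

χ(G) = 3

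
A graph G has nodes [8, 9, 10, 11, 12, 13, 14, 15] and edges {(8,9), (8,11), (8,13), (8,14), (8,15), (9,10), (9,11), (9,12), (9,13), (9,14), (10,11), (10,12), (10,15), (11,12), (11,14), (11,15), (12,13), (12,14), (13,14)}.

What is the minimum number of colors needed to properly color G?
χ(G) = 4

Clique number ω(G) = 4 (lower bound: χ ≥ ω).
The clique on [8, 9, 11, 14] has size 4, forcing χ ≥ 4, and the coloring below uses 4 colors, so χ(G) = 4.
A valid 4-coloring: color 1: [9, 15]; color 2: [11, 13]; color 3: [10, 14]; color 4: [8, 12].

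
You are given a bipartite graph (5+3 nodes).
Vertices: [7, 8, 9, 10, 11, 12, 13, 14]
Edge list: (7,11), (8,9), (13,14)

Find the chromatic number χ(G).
χ(G) = 2

Clique number ω(G) = 2 (lower bound: χ ≥ ω).
The graph is bipartite (no odd cycle), so 2 colors suffice: χ(G) = 2.
A valid 2-coloring: color 1: [7, 9, 10, 12, 14]; color 2: [8, 11, 13].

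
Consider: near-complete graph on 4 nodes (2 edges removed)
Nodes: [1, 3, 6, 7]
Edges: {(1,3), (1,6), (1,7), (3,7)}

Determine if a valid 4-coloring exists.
A valid 4-coloring: color 1: [1]; color 2: [6, 7]; color 3: [3].
(χ(G) = 3 ≤ 4.)

Yes, G is 4-colorable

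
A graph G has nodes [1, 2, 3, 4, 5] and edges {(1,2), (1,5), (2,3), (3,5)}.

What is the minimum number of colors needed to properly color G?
χ(G) = 2

Clique number ω(G) = 2 (lower bound: χ ≥ ω).
The graph is bipartite (no odd cycle), so 2 colors suffice: χ(G) = 2.
A valid 2-coloring: color 1: [1, 3, 4]; color 2: [2, 5].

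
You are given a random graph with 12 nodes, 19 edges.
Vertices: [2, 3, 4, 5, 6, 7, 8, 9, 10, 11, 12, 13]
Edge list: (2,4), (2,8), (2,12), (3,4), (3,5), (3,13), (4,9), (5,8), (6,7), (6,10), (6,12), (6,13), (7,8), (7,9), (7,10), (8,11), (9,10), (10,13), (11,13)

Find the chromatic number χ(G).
Clique number ω(G) = 3 (lower bound: χ ≥ ω).
The clique on [6, 10, 13] has size 3, forcing χ ≥ 3, and the coloring below uses 3 colors, so χ(G) = 3.
A valid 3-coloring: color 1: [2, 5, 7, 13]; color 2: [3, 6, 8, 9]; color 3: [4, 10, 11, 12].

χ(G) = 3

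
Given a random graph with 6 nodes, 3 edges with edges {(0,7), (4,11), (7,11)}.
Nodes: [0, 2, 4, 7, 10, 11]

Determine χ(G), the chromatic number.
Clique number ω(G) = 2 (lower bound: χ ≥ ω).
The graph is bipartite (no odd cycle), so 2 colors suffice: χ(G) = 2.
A valid 2-coloring: color 1: [0, 2, 10, 11]; color 2: [4, 7].

χ(G) = 2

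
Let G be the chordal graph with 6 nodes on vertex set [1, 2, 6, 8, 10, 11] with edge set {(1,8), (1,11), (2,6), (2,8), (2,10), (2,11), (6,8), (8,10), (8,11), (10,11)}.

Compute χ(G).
χ(G) = 4

Clique number ω(G) = 4 (lower bound: χ ≥ ω).
The clique on [2, 8, 10, 11] has size 4, forcing χ ≥ 4, and the coloring below uses 4 colors, so χ(G) = 4.
A valid 4-coloring: color 1: [8]; color 2: [6, 11]; color 3: [1, 2]; color 4: [10].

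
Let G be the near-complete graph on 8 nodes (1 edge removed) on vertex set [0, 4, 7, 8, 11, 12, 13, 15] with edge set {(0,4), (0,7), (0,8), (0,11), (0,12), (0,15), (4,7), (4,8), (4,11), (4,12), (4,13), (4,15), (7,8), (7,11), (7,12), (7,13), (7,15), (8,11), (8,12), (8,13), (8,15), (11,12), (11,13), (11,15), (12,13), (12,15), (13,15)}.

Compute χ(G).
Clique number ω(G) = 7 (lower bound: χ ≥ ω).
The clique on [0, 4, 7, 8, 11, 12, 15] has size 7, forcing χ ≥ 7, and the coloring below uses 7 colors, so χ(G) = 7.
A valid 7-coloring: color 1: [11]; color 2: [12]; color 3: [8]; color 4: [15]; color 5: [4]; color 6: [7]; color 7: [0, 13].

χ(G) = 7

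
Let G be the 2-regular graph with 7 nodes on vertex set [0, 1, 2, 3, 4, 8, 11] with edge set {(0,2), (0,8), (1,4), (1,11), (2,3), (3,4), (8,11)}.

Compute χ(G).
Clique number ω(G) = 2 (lower bound: χ ≥ ω).
Odd cycle [11, 1, 4, 3, 2, 0, 8] needs 3 colors (χ ≥ 3).
The coloring below uses 3 colors, so χ(G) = 3.
A valid 3-coloring: color 1: [0, 4, 11]; color 2: [1, 2, 8]; color 3: [3].

χ(G) = 3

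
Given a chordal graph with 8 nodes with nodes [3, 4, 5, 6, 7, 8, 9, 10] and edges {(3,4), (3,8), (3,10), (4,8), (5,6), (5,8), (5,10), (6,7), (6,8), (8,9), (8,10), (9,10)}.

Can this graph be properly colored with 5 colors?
A valid 5-coloring: color 1: [7, 8]; color 2: [4, 6, 10]; color 3: [3, 5, 9].
(χ(G) = 3 ≤ 5.)

Yes, G is 5-colorable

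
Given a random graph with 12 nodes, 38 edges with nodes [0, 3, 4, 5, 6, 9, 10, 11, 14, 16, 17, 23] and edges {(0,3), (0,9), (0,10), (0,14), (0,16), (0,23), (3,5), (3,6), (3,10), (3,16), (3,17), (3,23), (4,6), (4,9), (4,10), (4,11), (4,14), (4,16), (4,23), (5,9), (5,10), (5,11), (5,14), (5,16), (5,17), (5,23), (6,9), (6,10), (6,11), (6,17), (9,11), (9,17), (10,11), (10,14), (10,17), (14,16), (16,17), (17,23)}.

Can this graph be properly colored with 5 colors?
A valid 5-coloring: color 1: [9, 10, 16, 23]; color 2: [0, 5, 6]; color 3: [3, 11, 14]; color 4: [4, 17].
(χ(G) = 4 ≤ 5.)

Yes, G is 5-colorable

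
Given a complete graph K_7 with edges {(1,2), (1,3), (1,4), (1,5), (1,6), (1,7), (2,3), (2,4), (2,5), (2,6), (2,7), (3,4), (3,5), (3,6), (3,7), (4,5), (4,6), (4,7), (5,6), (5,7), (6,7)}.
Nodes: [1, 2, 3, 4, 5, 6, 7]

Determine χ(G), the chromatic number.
χ(G) = 7

Clique number ω(G) = 7 (lower bound: χ ≥ ω).
The clique on [1, 2, 3, 4, 5, 6, 7] has size 7, forcing χ ≥ 7, and the coloring below uses 7 colors, so χ(G) = 7.
A valid 7-coloring: color 1: [6]; color 2: [4]; color 3: [1]; color 4: [5]; color 5: [2]; color 6: [3]; color 7: [7].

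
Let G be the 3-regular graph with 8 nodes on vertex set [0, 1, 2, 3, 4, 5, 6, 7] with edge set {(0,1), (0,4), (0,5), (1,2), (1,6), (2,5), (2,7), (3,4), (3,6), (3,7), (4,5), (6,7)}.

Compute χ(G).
Clique number ω(G) = 3 (lower bound: χ ≥ ω).
The clique on [0, 4, 5] has size 3, forcing χ ≥ 3, and the coloring below uses 3 colors, so χ(G) = 3.
A valid 3-coloring: color 1: [2, 4, 6]; color 2: [1, 5, 7]; color 3: [0, 3].

χ(G) = 3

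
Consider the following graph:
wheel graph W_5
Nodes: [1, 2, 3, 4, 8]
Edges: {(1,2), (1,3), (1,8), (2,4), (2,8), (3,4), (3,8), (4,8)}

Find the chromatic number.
χ(G) = 3

Clique number ω(G) = 3 (lower bound: χ ≥ ω).
The clique on [1, 2, 8] has size 3, forcing χ ≥ 3, and the coloring below uses 3 colors, so χ(G) = 3.
A valid 3-coloring: color 1: [8]; color 2: [2, 3]; color 3: [1, 4].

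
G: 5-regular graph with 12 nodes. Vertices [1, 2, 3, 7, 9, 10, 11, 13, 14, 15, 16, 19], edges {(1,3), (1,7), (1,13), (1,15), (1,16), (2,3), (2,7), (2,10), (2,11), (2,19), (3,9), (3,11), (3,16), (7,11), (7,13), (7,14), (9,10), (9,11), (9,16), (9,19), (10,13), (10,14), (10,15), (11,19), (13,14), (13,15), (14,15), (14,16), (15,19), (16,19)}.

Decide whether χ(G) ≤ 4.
A valid 4-coloring: color 1: [2, 9, 13]; color 2: [1, 11, 14]; color 3: [3, 7, 10, 19]; color 4: [15, 16].
(χ(G) = 4 ≤ 4.)

Yes, G is 4-colorable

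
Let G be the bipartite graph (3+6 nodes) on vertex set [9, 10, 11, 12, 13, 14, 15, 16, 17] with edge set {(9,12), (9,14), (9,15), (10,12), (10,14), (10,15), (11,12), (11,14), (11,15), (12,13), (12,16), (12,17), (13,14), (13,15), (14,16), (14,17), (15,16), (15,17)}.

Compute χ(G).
Clique number ω(G) = 2 (lower bound: χ ≥ ω).
The graph is bipartite (no odd cycle), so 2 colors suffice: χ(G) = 2.
A valid 2-coloring: color 1: [12, 14, 15]; color 2: [9, 10, 11, 13, 16, 17].

χ(G) = 2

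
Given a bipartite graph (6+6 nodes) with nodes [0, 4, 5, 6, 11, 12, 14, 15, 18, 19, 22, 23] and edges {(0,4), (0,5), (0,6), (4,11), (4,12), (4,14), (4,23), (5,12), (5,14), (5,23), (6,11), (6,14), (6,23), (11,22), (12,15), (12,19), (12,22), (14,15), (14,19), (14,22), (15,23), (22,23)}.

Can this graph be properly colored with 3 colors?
A valid 3-coloring: color 1: [0, 11, 12, 14, 18, 23]; color 2: [4, 5, 6, 15, 19, 22].
(χ(G) = 2 ≤ 3.)

Yes, G is 3-colorable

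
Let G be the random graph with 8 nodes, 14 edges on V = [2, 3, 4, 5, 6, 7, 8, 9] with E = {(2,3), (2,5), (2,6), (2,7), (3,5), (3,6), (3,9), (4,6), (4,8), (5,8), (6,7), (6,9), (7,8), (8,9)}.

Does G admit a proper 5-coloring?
A valid 5-coloring: color 1: [5, 6]; color 2: [3, 4, 7]; color 3: [2, 8]; color 4: [9].
(χ(G) = 4 ≤ 5.)

Yes, G is 5-colorable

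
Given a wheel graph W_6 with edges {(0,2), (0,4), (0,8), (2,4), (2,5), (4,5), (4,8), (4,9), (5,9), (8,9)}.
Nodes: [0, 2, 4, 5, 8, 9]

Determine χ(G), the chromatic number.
χ(G) = 4

Clique number ω(G) = 3 (lower bound: χ ≥ ω).
Odd cycle [9, 5, 2, 0, 8] needs 3 colors (χ ≥ 3).
Vertex 4 is adjacent to every vertex of [0, 2, 5, 8, 9], which already need 3 colors among themselves, so 4 needs a new color (χ ≥ 4).
The coloring below uses 4 colors, so χ(G) = 4.
A valid 4-coloring: color 1: [4]; color 2: [0, 9]; color 3: [5, 8]; color 4: [2].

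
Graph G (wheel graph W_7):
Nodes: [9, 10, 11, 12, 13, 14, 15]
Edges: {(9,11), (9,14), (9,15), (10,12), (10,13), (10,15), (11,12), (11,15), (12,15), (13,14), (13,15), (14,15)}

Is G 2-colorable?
No, G is not 2-colorable

The clique on vertices [9, 11, 15] has size 3 > 2, so it alone needs 3 colors.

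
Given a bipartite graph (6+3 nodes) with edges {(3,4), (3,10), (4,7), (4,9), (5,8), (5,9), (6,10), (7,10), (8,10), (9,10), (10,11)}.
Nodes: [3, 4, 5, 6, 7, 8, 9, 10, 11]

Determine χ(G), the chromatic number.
χ(G) = 2

Clique number ω(G) = 2 (lower bound: χ ≥ ω).
The graph is bipartite (no odd cycle), so 2 colors suffice: χ(G) = 2.
A valid 2-coloring: color 1: [4, 5, 10]; color 2: [3, 6, 7, 8, 9, 11].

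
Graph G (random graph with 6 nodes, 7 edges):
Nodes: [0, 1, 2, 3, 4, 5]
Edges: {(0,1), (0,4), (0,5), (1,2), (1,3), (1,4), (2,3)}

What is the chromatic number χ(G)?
χ(G) = 3

Clique number ω(G) = 3 (lower bound: χ ≥ ω).
The clique on [0, 1, 4] has size 3, forcing χ ≥ 3, and the coloring below uses 3 colors, so χ(G) = 3.
A valid 3-coloring: color 1: [1, 5]; color 2: [0, 3]; color 3: [2, 4].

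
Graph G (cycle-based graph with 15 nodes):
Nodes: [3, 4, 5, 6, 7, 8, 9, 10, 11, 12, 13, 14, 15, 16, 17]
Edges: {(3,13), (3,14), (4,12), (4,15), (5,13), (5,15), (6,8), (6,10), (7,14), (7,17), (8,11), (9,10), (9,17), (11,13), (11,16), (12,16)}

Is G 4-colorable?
Yes, G is 4-colorable

A valid 4-coloring: color 1: [3, 5, 6, 7, 9, 11, 12]; color 2: [8, 10, 13, 14, 15, 16, 17]; color 3: [4].
(χ(G) = 3 ≤ 4.)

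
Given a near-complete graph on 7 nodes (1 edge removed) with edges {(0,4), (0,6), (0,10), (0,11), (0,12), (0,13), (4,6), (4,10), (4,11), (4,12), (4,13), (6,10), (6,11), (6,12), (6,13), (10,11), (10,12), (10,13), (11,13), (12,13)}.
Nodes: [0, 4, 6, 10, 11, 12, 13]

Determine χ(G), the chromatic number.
χ(G) = 6

Clique number ω(G) = 6 (lower bound: χ ≥ ω).
The clique on [0, 4, 6, 10, 11, 13] has size 6, forcing χ ≥ 6, and the coloring below uses 6 colors, so χ(G) = 6.
A valid 6-coloring: color 1: [10]; color 2: [4]; color 3: [0]; color 4: [13]; color 5: [6]; color 6: [11, 12].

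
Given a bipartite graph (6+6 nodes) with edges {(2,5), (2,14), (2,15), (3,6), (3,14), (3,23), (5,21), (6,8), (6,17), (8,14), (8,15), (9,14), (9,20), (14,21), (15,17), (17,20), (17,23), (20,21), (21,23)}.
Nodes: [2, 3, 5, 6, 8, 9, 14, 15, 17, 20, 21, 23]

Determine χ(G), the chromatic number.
Clique number ω(G) = 2 (lower bound: χ ≥ ω).
The graph is bipartite (no odd cycle), so 2 colors suffice: χ(G) = 2.
A valid 2-coloring: color 1: [5, 6, 14, 15, 20, 23]; color 2: [2, 3, 8, 9, 17, 21].

χ(G) = 2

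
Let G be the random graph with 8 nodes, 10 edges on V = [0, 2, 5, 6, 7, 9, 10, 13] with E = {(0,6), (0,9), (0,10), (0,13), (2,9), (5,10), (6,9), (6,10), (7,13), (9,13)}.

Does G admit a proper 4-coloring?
Yes, G is 4-colorable

A valid 4-coloring: color 1: [0, 2, 5, 7]; color 2: [9, 10]; color 3: [6, 13].
(χ(G) = 3 ≤ 4.)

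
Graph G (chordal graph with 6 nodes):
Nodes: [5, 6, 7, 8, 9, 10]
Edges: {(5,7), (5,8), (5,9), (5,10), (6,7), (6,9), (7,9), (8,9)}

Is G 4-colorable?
Yes, G is 4-colorable

A valid 4-coloring: color 1: [9, 10]; color 2: [5, 6]; color 3: [7, 8].
(χ(G) = 3 ≤ 4.)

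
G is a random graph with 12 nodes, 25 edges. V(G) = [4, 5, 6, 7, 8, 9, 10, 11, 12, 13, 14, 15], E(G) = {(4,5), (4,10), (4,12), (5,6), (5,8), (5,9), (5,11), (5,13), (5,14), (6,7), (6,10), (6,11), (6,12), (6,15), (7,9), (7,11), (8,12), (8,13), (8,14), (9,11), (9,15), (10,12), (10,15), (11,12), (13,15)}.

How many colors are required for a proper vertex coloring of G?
χ(G) = 3

Clique number ω(G) = 3 (lower bound: χ ≥ ω).
The clique on [5, 6, 11] has size 3, forcing χ ≥ 3, and the coloring below uses 3 colors, so χ(G) = 3.
A valid 3-coloring: color 1: [5, 7, 12, 15]; color 2: [4, 6, 8, 9]; color 3: [10, 11, 13, 14].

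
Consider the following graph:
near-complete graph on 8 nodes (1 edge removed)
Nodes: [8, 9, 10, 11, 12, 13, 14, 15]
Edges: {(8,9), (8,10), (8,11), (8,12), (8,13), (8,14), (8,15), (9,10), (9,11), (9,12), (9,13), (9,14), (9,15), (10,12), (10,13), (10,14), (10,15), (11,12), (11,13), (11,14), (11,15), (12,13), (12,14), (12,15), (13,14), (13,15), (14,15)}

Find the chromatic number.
χ(G) = 7

Clique number ω(G) = 7 (lower bound: χ ≥ ω).
The clique on [8, 9, 10, 12, 13, 14, 15] has size 7, forcing χ ≥ 7, and the coloring below uses 7 colors, so χ(G) = 7.
A valid 7-coloring: color 1: [12]; color 2: [9]; color 3: [8]; color 4: [13]; color 5: [14]; color 6: [15]; color 7: [10, 11].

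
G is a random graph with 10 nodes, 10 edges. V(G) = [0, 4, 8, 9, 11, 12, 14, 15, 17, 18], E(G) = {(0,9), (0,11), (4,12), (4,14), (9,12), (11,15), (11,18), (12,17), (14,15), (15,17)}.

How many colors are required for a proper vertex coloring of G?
Clique number ω(G) = 2 (lower bound: χ ≥ ω).
Odd cycle [9, 0, 11, 15, 14, 4, 12] needs 3 colors (χ ≥ 3).
The coloring below uses 3 colors, so χ(G) = 3.
A valid 3-coloring: color 1: [0, 8, 12, 15, 18]; color 2: [4, 9, 11, 17]; color 3: [14].

χ(G) = 3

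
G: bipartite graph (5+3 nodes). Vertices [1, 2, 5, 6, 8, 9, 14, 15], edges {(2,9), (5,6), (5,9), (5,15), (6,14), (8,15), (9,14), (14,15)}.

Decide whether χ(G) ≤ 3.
A valid 3-coloring: color 1: [1, 2, 5, 8, 14]; color 2: [6, 9, 15].
(χ(G) = 2 ≤ 3.)

Yes, G is 3-colorable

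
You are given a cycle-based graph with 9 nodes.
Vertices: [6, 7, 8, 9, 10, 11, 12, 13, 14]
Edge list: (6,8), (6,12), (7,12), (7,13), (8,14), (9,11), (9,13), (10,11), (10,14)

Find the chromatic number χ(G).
χ(G) = 3

Clique number ω(G) = 2 (lower bound: χ ≥ ω).
Odd cycle [10, 14, 8, 6, 12, 7, 13, 9, 11] needs 3 colors (χ ≥ 3).
The coloring below uses 3 colors, so χ(G) = 3.
A valid 3-coloring: color 1: [8, 9, 10, 12]; color 2: [6, 7, 11, 14]; color 3: [13].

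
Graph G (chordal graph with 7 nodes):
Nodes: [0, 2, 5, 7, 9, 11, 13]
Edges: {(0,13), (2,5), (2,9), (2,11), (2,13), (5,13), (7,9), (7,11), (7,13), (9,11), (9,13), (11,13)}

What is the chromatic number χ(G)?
χ(G) = 4

Clique number ω(G) = 4 (lower bound: χ ≥ ω).
The clique on [2, 9, 11, 13] has size 4, forcing χ ≥ 4, and the coloring below uses 4 colors, so χ(G) = 4.
A valid 4-coloring: color 1: [13]; color 2: [0, 2, 7]; color 3: [5, 11]; color 4: [9].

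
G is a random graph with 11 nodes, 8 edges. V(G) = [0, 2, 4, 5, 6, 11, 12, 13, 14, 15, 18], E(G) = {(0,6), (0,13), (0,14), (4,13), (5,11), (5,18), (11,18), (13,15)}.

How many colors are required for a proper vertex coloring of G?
χ(G) = 3

Clique number ω(G) = 3 (lower bound: χ ≥ ω).
The clique on [5, 11, 18] has size 3, forcing χ ≥ 3, and the coloring below uses 3 colors, so χ(G) = 3.
A valid 3-coloring: color 1: [0, 2, 4, 12, 15, 18]; color 2: [6, 11, 13, 14]; color 3: [5].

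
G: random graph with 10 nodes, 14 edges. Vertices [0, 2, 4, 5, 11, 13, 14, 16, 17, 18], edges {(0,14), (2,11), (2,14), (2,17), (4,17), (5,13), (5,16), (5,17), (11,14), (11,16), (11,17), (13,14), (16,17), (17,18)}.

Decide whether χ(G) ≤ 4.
A valid 4-coloring: color 1: [14, 17]; color 2: [0, 4, 5, 11, 18]; color 3: [2, 13, 16].
(χ(G) = 3 ≤ 4.)

Yes, G is 4-colorable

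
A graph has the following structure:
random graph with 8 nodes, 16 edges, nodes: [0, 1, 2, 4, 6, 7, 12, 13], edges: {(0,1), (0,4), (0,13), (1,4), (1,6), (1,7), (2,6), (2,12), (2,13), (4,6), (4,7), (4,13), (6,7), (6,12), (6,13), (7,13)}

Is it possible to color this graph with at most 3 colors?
No, G is not 3-colorable

The clique on vertices [1, 4, 6, 7] has size 4 > 3, so it alone needs 4 colors.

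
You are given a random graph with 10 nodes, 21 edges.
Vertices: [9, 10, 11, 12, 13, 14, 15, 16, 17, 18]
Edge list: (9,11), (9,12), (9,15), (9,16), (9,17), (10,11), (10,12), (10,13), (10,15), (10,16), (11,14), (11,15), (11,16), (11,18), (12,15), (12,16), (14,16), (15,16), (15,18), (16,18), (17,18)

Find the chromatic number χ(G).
Clique number ω(G) = 4 (lower bound: χ ≥ ω).
The clique on [9, 11, 15, 16] has size 4, forcing χ ≥ 4, and the coloring below uses 4 colors, so χ(G) = 4.
A valid 4-coloring: color 1: [13, 16, 17]; color 2: [11, 12]; color 3: [14, 15]; color 4: [9, 10, 18].

χ(G) = 4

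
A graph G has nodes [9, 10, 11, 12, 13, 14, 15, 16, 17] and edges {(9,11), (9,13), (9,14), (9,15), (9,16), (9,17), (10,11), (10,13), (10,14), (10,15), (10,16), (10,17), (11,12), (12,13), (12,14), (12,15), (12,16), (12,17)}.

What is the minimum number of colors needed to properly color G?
χ(G) = 2

Clique number ω(G) = 2 (lower bound: χ ≥ ω).
The graph is bipartite (no odd cycle), so 2 colors suffice: χ(G) = 2.
A valid 2-coloring: color 1: [9, 10, 12]; color 2: [11, 13, 14, 15, 16, 17].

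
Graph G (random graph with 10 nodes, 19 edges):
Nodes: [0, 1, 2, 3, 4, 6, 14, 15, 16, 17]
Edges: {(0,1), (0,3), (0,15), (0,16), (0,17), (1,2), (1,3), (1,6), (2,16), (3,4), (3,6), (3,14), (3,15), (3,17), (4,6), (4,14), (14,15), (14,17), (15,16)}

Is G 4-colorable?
A valid 4-coloring: color 1: [3, 16]; color 2: [0, 2, 6, 14]; color 3: [1, 4, 15, 17].
(χ(G) = 3 ≤ 4.)

Yes, G is 4-colorable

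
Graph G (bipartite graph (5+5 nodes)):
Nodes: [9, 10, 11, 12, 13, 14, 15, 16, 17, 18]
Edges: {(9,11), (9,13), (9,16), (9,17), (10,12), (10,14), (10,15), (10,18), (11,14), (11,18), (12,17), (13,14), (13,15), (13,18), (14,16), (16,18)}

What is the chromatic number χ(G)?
χ(G) = 2

Clique number ω(G) = 2 (lower bound: χ ≥ ω).
The graph is bipartite (no odd cycle), so 2 colors suffice: χ(G) = 2.
A valid 2-coloring: color 1: [10, 11, 13, 16, 17]; color 2: [9, 12, 14, 15, 18].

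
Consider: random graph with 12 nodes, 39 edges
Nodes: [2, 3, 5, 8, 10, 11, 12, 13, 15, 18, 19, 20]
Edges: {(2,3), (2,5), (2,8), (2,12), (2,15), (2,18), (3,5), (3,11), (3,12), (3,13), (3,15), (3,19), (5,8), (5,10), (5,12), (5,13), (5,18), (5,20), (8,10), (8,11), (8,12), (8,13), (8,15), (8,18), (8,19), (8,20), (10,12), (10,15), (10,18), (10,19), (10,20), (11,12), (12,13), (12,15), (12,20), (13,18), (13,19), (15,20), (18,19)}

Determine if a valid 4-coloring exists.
No, G is not 4-colorable

The clique on vertices [5, 8, 10, 12, 20] has size 5 > 4, so it alone needs 5 colors.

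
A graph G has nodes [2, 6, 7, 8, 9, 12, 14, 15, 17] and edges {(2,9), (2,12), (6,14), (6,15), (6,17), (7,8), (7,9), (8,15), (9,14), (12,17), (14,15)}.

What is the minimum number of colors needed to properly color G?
Clique number ω(G) = 3 (lower bound: χ ≥ ω).
The clique on [6, 14, 15] has size 3, forcing χ ≥ 3, and the coloring below uses 3 colors, so χ(G) = 3.
A valid 3-coloring: color 1: [6, 8, 9, 12]; color 2: [2, 7, 14, 17]; color 3: [15].

χ(G) = 3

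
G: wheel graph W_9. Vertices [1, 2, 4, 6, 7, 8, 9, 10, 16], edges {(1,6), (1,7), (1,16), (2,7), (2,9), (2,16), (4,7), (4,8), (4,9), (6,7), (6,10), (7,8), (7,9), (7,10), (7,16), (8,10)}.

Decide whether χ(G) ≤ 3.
Yes, G is 3-colorable

A valid 3-coloring: color 1: [7]; color 2: [1, 2, 4, 10]; color 3: [6, 8, 9, 16].
(χ(G) = 3 ≤ 3.)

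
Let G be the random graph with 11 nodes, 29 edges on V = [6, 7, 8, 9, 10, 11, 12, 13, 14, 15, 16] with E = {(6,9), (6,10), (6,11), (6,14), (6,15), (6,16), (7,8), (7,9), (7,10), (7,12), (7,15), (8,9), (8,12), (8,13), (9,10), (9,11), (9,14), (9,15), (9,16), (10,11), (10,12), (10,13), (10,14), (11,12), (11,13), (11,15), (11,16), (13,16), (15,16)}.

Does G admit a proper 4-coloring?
No, G is not 4-colorable

The clique on vertices [6, 9, 11, 15, 16] has size 5 > 4, so it alone needs 5 colors.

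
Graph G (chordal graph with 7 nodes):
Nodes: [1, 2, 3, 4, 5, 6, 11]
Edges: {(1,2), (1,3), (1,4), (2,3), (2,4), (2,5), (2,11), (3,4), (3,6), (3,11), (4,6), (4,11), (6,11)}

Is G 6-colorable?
Yes, G is 6-colorable

A valid 6-coloring: color 1: [3, 5]; color 2: [4]; color 3: [2, 6]; color 4: [1, 11].
(χ(G) = 4 ≤ 6.)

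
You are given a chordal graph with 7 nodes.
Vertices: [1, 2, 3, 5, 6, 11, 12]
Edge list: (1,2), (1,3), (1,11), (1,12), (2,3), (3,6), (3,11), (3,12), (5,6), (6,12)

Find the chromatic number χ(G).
Clique number ω(G) = 3 (lower bound: χ ≥ ω).
The clique on [1, 2, 3] has size 3, forcing χ ≥ 3, and the coloring below uses 3 colors, so χ(G) = 3.
A valid 3-coloring: color 1: [3, 5]; color 2: [1, 6]; color 3: [2, 11, 12].

χ(G) = 3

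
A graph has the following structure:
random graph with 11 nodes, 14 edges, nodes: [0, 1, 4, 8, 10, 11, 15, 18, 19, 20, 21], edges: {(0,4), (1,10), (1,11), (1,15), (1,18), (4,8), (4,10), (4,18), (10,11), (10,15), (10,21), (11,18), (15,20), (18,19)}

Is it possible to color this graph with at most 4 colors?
A valid 4-coloring: color 1: [0, 8, 10, 18, 20]; color 2: [4, 11, 15, 19, 21]; color 3: [1].
(χ(G) = 3 ≤ 4.)

Yes, G is 4-colorable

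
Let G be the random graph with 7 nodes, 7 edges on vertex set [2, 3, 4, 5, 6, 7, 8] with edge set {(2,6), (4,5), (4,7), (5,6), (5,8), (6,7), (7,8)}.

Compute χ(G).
χ(G) = 2

Clique number ω(G) = 2 (lower bound: χ ≥ ω).
The graph is bipartite (no odd cycle), so 2 colors suffice: χ(G) = 2.
A valid 2-coloring: color 1: [2, 3, 5, 7]; color 2: [4, 6, 8].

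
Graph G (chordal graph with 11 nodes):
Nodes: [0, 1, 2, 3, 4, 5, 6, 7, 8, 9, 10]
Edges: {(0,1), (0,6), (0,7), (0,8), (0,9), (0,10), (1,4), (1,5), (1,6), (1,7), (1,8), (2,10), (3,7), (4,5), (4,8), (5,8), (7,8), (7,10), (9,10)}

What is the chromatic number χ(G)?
χ(G) = 4

Clique number ω(G) = 4 (lower bound: χ ≥ ω).
The clique on [0, 1, 7, 8] has size 4, forcing χ ≥ 4, and the coloring below uses 4 colors, so χ(G) = 4.
A valid 4-coloring: color 1: [1, 3, 10]; color 2: [0, 2, 5]; color 3: [4, 6, 7, 9]; color 4: [8].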